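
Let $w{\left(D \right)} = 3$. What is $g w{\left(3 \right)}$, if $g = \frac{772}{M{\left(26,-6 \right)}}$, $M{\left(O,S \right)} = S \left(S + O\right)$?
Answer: $- \frac{193}{10} \approx -19.3$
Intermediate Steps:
$M{\left(O,S \right)} = S \left(O + S\right)$
$g = - \frac{193}{30}$ ($g = \frac{772}{\left(-6\right) \left(26 - 6\right)} = \frac{772}{\left(-6\right) 20} = \frac{772}{-120} = 772 \left(- \frac{1}{120}\right) = - \frac{193}{30} \approx -6.4333$)
$g w{\left(3 \right)} = \left(- \frac{193}{30}\right) 3 = - \frac{193}{10}$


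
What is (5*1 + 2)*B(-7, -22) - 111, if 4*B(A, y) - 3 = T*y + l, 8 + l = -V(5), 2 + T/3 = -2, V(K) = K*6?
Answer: 1159/4 ≈ 289.75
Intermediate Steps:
V(K) = 6*K
T = -12 (T = -6 + 3*(-2) = -6 - 6 = -12)
l = -38 (l = -8 - 6*5 = -8 - 1*30 = -8 - 30 = -38)
B(A, y) = -35/4 - 3*y (B(A, y) = ¾ + (-12*y - 38)/4 = ¾ + (-38 - 12*y)/4 = ¾ + (-19/2 - 3*y) = -35/4 - 3*y)
(5*1 + 2)*B(-7, -22) - 111 = (5*1 + 2)*(-35/4 - 3*(-22)) - 111 = (5 + 2)*(-35/4 + 66) - 111 = 7*(229/4) - 111 = 1603/4 - 111 = 1159/4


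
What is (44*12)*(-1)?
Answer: -528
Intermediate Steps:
(44*12)*(-1) = 528*(-1) = -528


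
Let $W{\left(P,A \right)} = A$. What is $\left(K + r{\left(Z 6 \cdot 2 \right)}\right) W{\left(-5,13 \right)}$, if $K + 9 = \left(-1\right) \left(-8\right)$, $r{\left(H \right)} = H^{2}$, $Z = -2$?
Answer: $7475$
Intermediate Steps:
$K = -1$ ($K = -9 - -8 = -9 + 8 = -1$)
$\left(K + r{\left(Z 6 \cdot 2 \right)}\right) W{\left(-5,13 \right)} = \left(-1 + \left(\left(-2\right) 6 \cdot 2\right)^{2}\right) 13 = \left(-1 + \left(\left(-12\right) 2\right)^{2}\right) 13 = \left(-1 + \left(-24\right)^{2}\right) 13 = \left(-1 + 576\right) 13 = 575 \cdot 13 = 7475$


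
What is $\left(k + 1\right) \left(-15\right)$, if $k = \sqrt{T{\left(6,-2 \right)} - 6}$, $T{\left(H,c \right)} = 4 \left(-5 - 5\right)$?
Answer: $-15 - 15 i \sqrt{46} \approx -15.0 - 101.73 i$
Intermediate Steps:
$T{\left(H,c \right)} = -40$ ($T{\left(H,c \right)} = 4 \left(-10\right) = -40$)
$k = i \sqrt{46}$ ($k = \sqrt{-40 - 6} = \sqrt{-46} = i \sqrt{46} \approx 6.7823 i$)
$\left(k + 1\right) \left(-15\right) = \left(i \sqrt{46} + 1\right) \left(-15\right) = \left(1 + i \sqrt{46}\right) \left(-15\right) = -15 - 15 i \sqrt{46}$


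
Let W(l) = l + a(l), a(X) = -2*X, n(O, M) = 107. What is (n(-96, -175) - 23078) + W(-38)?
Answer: -22933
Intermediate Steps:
W(l) = -l (W(l) = l - 2*l = -l)
(n(-96, -175) - 23078) + W(-38) = (107 - 23078) - 1*(-38) = -22971 + 38 = -22933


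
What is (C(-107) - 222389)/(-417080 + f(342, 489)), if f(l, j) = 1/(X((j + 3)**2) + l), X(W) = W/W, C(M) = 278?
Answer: 76184073/143058439 ≈ 0.53254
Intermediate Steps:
X(W) = 1
f(l, j) = 1/(1 + l)
(C(-107) - 222389)/(-417080 + f(342, 489)) = (278 - 222389)/(-417080 + 1/(1 + 342)) = -222111/(-417080 + 1/343) = -222111/(-143058439/343) = -222111*(-343/143058439) = 76184073/143058439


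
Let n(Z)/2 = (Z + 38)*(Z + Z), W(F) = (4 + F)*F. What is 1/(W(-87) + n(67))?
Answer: 1/35361 ≈ 2.8280e-5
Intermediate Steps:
W(F) = F*(4 + F)
n(Z) = 4*Z*(38 + Z) (n(Z) = 2*((Z + 38)*(Z + Z)) = 2*((38 + Z)*(2*Z)) = 2*(2*Z*(38 + Z)) = 4*Z*(38 + Z))
1/(W(-87) + n(67)) = 1/(-87*(4 - 87) + 4*67*(38 + 67)) = 1/(-87*(-83) + 4*67*105) = 1/(7221 + 28140) = 1/35361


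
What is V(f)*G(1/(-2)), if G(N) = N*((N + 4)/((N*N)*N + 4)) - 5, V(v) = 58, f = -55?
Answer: -9802/31 ≈ -316.19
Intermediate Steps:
G(N) = -5 + N*(4 + N)/(4 + N³) (G(N) = N*((4 + N)/(N²*N + 4)) - 5 = N*((4 + N)/(N³ + 4)) - 5 = N*((4 + N)/(4 + N³)) - 5 = N*(4 + N)/(4 + N³) - 5 = -5 + N*(4 + N)/(4 + N³))
V(f)*G(1/(-2)) = 58*((-20 + (1/(-2))² - 5*(1/(-2))³ + 4/(-2))/(4 + (1/(-2))³)) = 58*((-20 + (-½)² - 5*(-½)³ + 4*(-½))/(4 + (-½)³)) = 58*((-20 + ¼ - 5*(-⅛) - 2)/(4 - ⅛)) = 58*((-20 + ¼ + 5/8 - 2)/(31/8)) = 58*((8/31)*(-169/8)) = 58*(-169/31) = -9802/31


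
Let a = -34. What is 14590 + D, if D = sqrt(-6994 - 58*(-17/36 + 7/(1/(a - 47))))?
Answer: 14590 + sqrt(933098)/6 ≈ 14751.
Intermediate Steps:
D = sqrt(933098)/6 (D = sqrt(-6994 - 58*(-17/36 + 7/(1/(-34 - 47)))) = sqrt(-6994 - 58*(-17*1/36 + 7/(1/(-81)))) = sqrt(-6994 - 58*(-17/36 + 7/(-1/81))) = sqrt(-6994 - 58*(-17/36 + 7*(-81))) = sqrt(-6994 - 58*(-17/36 - 567)) = sqrt(-6994 - 58*(-20429/36)) = sqrt(-6994 + 592441/18) = sqrt(466549/18) = sqrt(933098)/6 ≈ 161.00)
14590 + D = 14590 + sqrt(933098)/6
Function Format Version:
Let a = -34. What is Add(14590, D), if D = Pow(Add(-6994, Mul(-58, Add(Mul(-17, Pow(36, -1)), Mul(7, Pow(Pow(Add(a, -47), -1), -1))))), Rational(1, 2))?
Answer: Add(14590, Mul(Rational(1, 6), Pow(933098, Rational(1, 2)))) ≈ 14751.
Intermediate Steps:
D = Mul(Rational(1, 6), Pow(933098, Rational(1, 2))) (D = Pow(Add(-6994, Mul(-58, Add(Mul(-17, Pow(36, -1)), Mul(7, Pow(Pow(Add(-34, -47), -1), -1))))), Rational(1, 2)) = Pow(Add(-6994, Mul(-58, Add(Mul(-17, Rational(1, 36)), Mul(7, Pow(Pow(-81, -1), -1))))), Rational(1, 2)) = Pow(Add(-6994, Mul(-58, Add(Rational(-17, 36), Mul(7, Pow(Rational(-1, 81), -1))))), Rational(1, 2)) = Pow(Add(-6994, Mul(-58, Add(Rational(-17, 36), Mul(7, -81)))), Rational(1, 2)) = Pow(Add(-6994, Mul(-58, Add(Rational(-17, 36), -567))), Rational(1, 2)) = Pow(Add(-6994, Mul(-58, Rational(-20429, 36))), Rational(1, 2)) = Pow(Add(-6994, Rational(592441, 18)), Rational(1, 2)) = Pow(Rational(466549, 18), Rational(1, 2)) = Mul(Rational(1, 6), Pow(933098, Rational(1, 2))) ≈ 161.00)
Add(14590, D) = Add(14590, Mul(Rational(1, 6), Pow(933098, Rational(1, 2))))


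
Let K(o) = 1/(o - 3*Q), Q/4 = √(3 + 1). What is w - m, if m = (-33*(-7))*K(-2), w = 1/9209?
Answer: 2127305/239434 ≈ 8.8847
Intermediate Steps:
w = 1/9209 ≈ 0.00010859
Q = 8 (Q = 4*√(3 + 1) = 4*√4 = 4*2 = 8)
K(o) = 1/(-24 + o) (K(o) = 1/(o - 3*8) = 1/(o - 24) = 1/(-24 + o))
m = -231/26 (m = (-33*(-7))/(-24 - 2) = 231/(-26) = 231*(-1/26) = -231/26 ≈ -8.8846)
w - m = 1/9209 - 1*(-231/26) = 1/9209 + 231/26 = 2127305/239434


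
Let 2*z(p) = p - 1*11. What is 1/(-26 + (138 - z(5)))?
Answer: 1/115 ≈ 0.0086956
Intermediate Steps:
z(p) = -11/2 + p/2 (z(p) = (p - 1*11)/2 = (p - 11)/2 = (-11 + p)/2 = -11/2 + p/2)
1/(-26 + (138 - z(5))) = 1/(-26 + (138 - (-11/2 + (½)*5))) = 1/(-26 + (138 - (-11/2 + 5/2))) = 1/(-26 + (138 - 1*(-3))) = 1/(-26 + (138 + 3)) = 1/(-26 + 141) = 1/115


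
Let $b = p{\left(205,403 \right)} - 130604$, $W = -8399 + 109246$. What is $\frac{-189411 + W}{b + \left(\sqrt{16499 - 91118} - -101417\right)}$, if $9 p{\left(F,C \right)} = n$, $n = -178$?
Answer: $\frac{52380048609}{17275487365} + \frac{5380263 i \sqrt{8291}}{17275487365} \approx 3.032 + 0.028358 i$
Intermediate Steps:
$p{\left(F,C \right)} = - \frac{178}{9}$ ($p{\left(F,C \right)} = \frac{1}{9} \left(-178\right) = - \frac{178}{9}$)
$W = 100847$
$b = - \frac{1175614}{9}$ ($b = - \frac{178}{9} - 130604 = - \frac{1175614}{9} \approx -1.3062 \cdot 10^{5}$)
$\frac{-189411 + W}{b + \left(\sqrt{16499 - 91118} - -101417\right)} = \frac{-189411 + 100847}{- \frac{1175614}{9} + \left(\sqrt{16499 - 91118} - -101417\right)} = - \frac{88564}{- \frac{1175614}{9} + \left(\sqrt{-74619} + 101417\right)} = - \frac{88564}{- \frac{1175614}{9} + \left(3 i \sqrt{8291} + 101417\right)} = - \frac{88564}{- \frac{1175614}{9} + \left(101417 + 3 i \sqrt{8291}\right)} = - \frac{88564}{- \frac{262861}{9} + 3 i \sqrt{8291}}$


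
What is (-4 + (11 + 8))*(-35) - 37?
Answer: -562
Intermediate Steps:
(-4 + (11 + 8))*(-35) - 37 = (-4 + 19)*(-35) - 37 = 15*(-35) - 37 = -525 - 37 = -562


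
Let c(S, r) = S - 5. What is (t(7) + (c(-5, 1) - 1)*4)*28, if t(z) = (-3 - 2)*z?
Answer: -2212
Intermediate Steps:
c(S, r) = -5 + S
t(z) = -5*z
(t(7) + (c(-5, 1) - 1)*4)*28 = (-5*7 + ((-5 - 5) - 1)*4)*28 = (-35 + (-10 - 1)*4)*28 = (-35 - 11*4)*28 = (-35 - 44)*28 = -79*28 = -2212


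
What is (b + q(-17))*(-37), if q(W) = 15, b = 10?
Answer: -925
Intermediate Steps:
(b + q(-17))*(-37) = (10 + 15)*(-37) = 25*(-37) = -925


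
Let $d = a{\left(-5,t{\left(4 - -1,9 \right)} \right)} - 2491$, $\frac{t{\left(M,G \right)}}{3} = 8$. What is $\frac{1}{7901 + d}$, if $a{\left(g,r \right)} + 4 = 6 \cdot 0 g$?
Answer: $\frac{1}{5406} \approx 0.00018498$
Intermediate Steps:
$t{\left(M,G \right)} = 24$ ($t{\left(M,G \right)} = 3 \cdot 8 = 24$)
$a{\left(g,r \right)} = -4$ ($a{\left(g,r \right)} = -4 + 6 \cdot 0 g = -4 + 0 g = -4 + 0 = -4$)
$d = -2495$ ($d = -4 - 2491 = -2495$)
$\frac{1}{7901 + d} = \frac{1}{7901 - 2495} = \frac{1}{5406}$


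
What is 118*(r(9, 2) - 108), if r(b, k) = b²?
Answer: -3186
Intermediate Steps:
118*(r(9, 2) - 108) = 118*(9² - 108) = 118*(81 - 108) = 118*(-27) = -3186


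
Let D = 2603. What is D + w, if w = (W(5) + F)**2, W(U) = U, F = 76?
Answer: 9164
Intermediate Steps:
w = 6561 (w = (5 + 76)**2 = 81**2 = 6561)
D + w = 2603 + 6561 = 9164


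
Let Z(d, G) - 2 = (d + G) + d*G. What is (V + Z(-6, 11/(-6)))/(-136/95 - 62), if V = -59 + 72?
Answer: -10355/36156 ≈ -0.28640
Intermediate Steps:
V = 13
Z(d, G) = 2 + G + d + G*d (Z(d, G) = 2 + ((d + G) + d*G) = 2 + ((G + d) + G*d) = 2 + (G + d + G*d) = 2 + G + d + G*d)
(V + Z(-6, 11/(-6)))/(-136/95 - 62) = (13 + (2 + 11/(-6) - 6 + (11/(-6))*(-6)))/(-136/95 - 62) = (13 + (2 + 11*(-1/6) - 6 + (11*(-1/6))*(-6)))/(-136*1/95 - 62) = (13 + (2 - 11/6 - 6 - 11/6*(-6)))/(-136/95 - 62) = (13 + (2 - 11/6 - 6 + 11))/(-6026/95) = (13 + 31/6)*(-95/6026) = (109/6)*(-95/6026) = -10355/36156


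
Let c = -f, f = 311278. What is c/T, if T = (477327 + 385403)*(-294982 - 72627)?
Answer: 14149/14415786935 ≈ 9.8149e-7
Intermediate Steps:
T = -317147312570 (T = 862730*(-367609) = -317147312570)
c = -311278 (c = -1*311278 = -311278)
c/T = -311278/(-317147312570) = -311278*(-1/317147312570) = 14149/14415786935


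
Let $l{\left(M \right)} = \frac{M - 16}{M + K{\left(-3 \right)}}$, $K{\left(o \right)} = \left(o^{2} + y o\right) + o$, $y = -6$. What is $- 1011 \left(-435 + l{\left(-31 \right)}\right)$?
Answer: $\frac{3030978}{7} \approx 4.33 \cdot 10^{5}$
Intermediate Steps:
$K{\left(o \right)} = o^{2} - 5 o$ ($K{\left(o \right)} = \left(o^{2} - 6 o\right) + o = o^{2} - 5 o$)
$l{\left(M \right)} = \frac{-16 + M}{24 + M}$ ($l{\left(M \right)} = \frac{M - 16}{M - 3 \left(-5 - 3\right)} = \frac{-16 + M}{M - -24} = \frac{-16 + M}{M + 24} = \frac{-16 + M}{24 + M}$)
$- 1011 \left(-435 + l{\left(-31 \right)}\right) = - 1011 \left(-435 + \frac{-16 - 31}{24 - 31}\right) = - 1011 \left(-435 + \frac{1}{-7} \left(-47\right)\right) = - 1011 \left(-435 - - \frac{47}{7}\right) = - 1011 \left(-435 + \frac{47}{7}\right) = \left(-1011\right) \left(- \frac{2998}{7}\right) = \frac{3030978}{7}$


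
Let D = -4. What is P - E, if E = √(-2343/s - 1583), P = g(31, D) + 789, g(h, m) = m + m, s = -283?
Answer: 781 - I*√126117818/283 ≈ 781.0 - 39.683*I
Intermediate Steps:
g(h, m) = 2*m
P = 781 (P = 2*(-4) + 789 = -8 + 789 = 781)
E = I*√126117818/283 (E = √(-2343/(-283) - 1583) = √(-2343*(-1/283) - 1583) = √(2343/283 - 1583) = √(-445646/283) = I*√126117818/283 ≈ 39.683*I)
P - E = 781 - I*√126117818/283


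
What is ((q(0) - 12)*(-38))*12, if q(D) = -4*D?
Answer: 5472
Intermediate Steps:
((q(0) - 12)*(-38))*12 = ((-4*0 - 12)*(-38))*12 = ((0 - 12)*(-38))*12 = -12*(-38)*12 = 456*12 = 5472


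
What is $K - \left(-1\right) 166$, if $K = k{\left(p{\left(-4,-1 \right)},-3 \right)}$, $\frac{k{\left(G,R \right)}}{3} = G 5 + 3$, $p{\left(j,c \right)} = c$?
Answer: $160$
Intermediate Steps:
$k{\left(G,R \right)} = 9 + 15 G$ ($k{\left(G,R \right)} = 3 \left(G 5 + 3\right) = 3 \left(5 G + 3\right) = 3 \left(3 + 5 G\right) = 9 + 15 G$)
$K = -6$ ($K = 9 + 15 \left(-1\right) = 9 - 15 = -6$)
$K - \left(-1\right) 166 = -6 - \left(-1\right) 166 = -6 - -166 = -6 + 166 = 160$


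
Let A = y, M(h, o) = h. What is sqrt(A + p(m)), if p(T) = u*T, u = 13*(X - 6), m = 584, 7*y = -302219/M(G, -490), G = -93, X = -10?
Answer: I*sqrt(53364423)/21 ≈ 347.86*I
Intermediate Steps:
y = 9749/21 (y = (-302219/(-93))/7 = (-302219*(-1/93))/7 = (1/7)*(9749/3) = 9749/21 ≈ 464.24)
A = 9749/21 ≈ 464.24
u = -208 (u = 13*(-10 - 6) = 13*(-16) = -208)
p(T) = -208*T
sqrt(A + p(m)) = sqrt(9749/21 - 208*584) = sqrt(9749/21 - 121472) = sqrt(-2541163/21) = I*sqrt(53364423)/21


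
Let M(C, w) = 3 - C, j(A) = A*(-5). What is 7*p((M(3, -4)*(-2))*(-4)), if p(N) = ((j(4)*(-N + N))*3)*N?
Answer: 0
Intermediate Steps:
j(A) = -5*A
p(N) = 0 (p(N) = (((-5*4)*(-N + N))*3)*N = (-20*0*3)*N = (0*3)*N = 0*N = 0)
7*p((M(3, -4)*(-2))*(-4)) = 7*0 = 0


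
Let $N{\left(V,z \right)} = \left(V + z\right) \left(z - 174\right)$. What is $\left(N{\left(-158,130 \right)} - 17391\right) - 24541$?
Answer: $-40700$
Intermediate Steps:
$N{\left(V,z \right)} = \left(-174 + z\right) \left(V + z\right)$ ($N{\left(V,z \right)} = \left(V + z\right) \left(-174 + z\right) = \left(-174 + z\right) \left(V + z\right)$)
$\left(N{\left(-158,130 \right)} - 17391\right) - 24541 = \left(\left(130^{2} - -27492 - 22620 - 20540\right) - 17391\right) - 24541 = \left(\left(16900 + 27492 - 22620 - 20540\right) - 17391\right) - 24541 = \left(1232 - 17391\right) - 24541 = -16159 - 24541 = -40700$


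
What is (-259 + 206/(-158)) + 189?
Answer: -5633/79 ≈ -71.304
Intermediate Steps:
(-259 + 206/(-158)) + 189 = (-259 + 206*(-1/158)) + 189 = (-259 - 103/79) + 189 = -20564/79 + 189 = -5633/79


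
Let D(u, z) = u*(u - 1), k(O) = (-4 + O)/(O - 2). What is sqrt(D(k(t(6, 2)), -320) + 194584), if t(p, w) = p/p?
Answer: sqrt(194590) ≈ 441.12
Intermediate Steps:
t(p, w) = 1
k(O) = (-4 + O)/(-2 + O)
D(u, z) = u*(-1 + u)
sqrt(D(k(t(6, 2)), -320) + 194584) = sqrt(((-4 + 1)/(-2 + 1))*(-1 + (-4 + 1)/(-2 + 1)) + 194584) = sqrt((-3/(-1))*(-1 - 3/(-1)) + 194584) = sqrt((-1*(-3))*(-1 - 1*(-3)) + 194584) = sqrt(3*(-1 + 3) + 194584) = sqrt(3*2 + 194584) = sqrt(6 + 194584) = sqrt(194590)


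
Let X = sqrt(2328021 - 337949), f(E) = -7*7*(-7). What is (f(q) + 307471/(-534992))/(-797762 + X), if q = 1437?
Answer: -10438988433655/24320056825590816 - 183194785*sqrt(497518)/170240397779135712 ≈ -0.00042999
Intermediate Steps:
f(E) = 343 (f(E) = -49*(-7) = 343)
X = 2*sqrt(497518) (X = sqrt(1990072) = 2*sqrt(497518) ≈ 1410.7)
(f(q) + 307471/(-534992))/(-797762 + X) = (343 + 307471/(-534992))/(-797762 + 2*sqrt(497518)) = (343 + 307471*(-1/534992))/(-797762 + 2*sqrt(497518)) = (343 - 307471/534992)/(-797762 + 2*sqrt(497518)) = 183194785/(534992*(-797762 + 2*sqrt(497518)))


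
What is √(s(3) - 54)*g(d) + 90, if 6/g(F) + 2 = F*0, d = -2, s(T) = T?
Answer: 90 - 3*I*√51 ≈ 90.0 - 21.424*I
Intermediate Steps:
g(F) = -3 (g(F) = 6/(-2 + F*0) = 6/(-2 + 0) = 6/(-2) = 6*(-½) = -3)
√(s(3) - 54)*g(d) + 90 = √(3 - 54)*(-3) + 90 = √(-51)*(-3) + 90 = (I*√51)*(-3) + 90 = -3*I*√51 + 90 = 90 - 3*I*√51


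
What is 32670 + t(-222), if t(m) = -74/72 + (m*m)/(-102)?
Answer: 19697707/612 ≈ 32186.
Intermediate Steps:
t(m) = -37/36 - m²/102 (t(m) = -74*1/72 + m²*(-1/102) = -37/36 - m²/102)
32670 + t(-222) = 32670 + (-37/36 - 1/102*(-222)²) = 32670 + (-37/36 - 1/102*49284) = 32670 + (-37/36 - 8214/17) = 32670 - 296333/612 = 19697707/612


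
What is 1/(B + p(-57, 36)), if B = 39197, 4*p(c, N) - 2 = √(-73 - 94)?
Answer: 627160/24583104267 - 4*I*√167/24583104267 ≈ 2.5512e-5 - 2.1027e-9*I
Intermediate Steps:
p(c, N) = ½ + I*√167/4 (p(c, N) = ½ + √(-73 - 94)/4 = ½ + √(-167)/4 = ½ + (I*√167)/4 = ½ + I*√167/4)
1/(B + p(-57, 36)) = 1/(39197 + (½ + I*√167/4)) = 1/(78395/2 + I*√167/4)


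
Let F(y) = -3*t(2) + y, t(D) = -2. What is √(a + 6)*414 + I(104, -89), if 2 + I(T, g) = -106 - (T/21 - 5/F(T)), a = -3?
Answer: -52163/462 + 414*√3 ≈ 604.16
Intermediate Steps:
F(y) = 6 + y (F(y) = -3*(-2) + y = 6 + y)
I(T, g) = -108 + 5/(6 + T) - T/21 (I(T, g) = -2 + (-106 - (T/21 - 5/(6 + T))) = -2 + (-106 - (-5/(6 + T) + T/21)) = -2 + (-106 + (5/(6 + T) - T/21)) = -2 + (-106 + 5/(6 + T) - T/21) = -108 + 5/(6 + T) - T/21)
√(a + 6)*414 + I(104, -89) = √(-3 + 6)*414 + (105 - (6 + 104)*(2268 + 104))/(21*(6 + 104)) = √3*414 + (1/21)*(105 - 1*110*2372)/110 = 414*√3 + (1/21)*(1/110)*(105 - 260920) = 414*√3 + (1/21)*(1/110)*(-260815) = 414*√3 - 52163/462 = -52163/462 + 414*√3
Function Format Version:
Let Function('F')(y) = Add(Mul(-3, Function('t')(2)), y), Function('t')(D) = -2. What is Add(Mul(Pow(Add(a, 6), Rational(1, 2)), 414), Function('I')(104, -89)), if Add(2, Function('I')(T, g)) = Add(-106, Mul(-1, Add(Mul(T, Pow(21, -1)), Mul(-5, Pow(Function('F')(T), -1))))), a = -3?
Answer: Add(Rational(-52163, 462), Mul(414, Pow(3, Rational(1, 2)))) ≈ 604.16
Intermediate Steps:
Function('F')(y) = Add(6, y) (Function('F')(y) = Add(Mul(-3, -2), y) = Add(6, y))
Function('I')(T, g) = Add(-108, Mul(5, Pow(Add(6, T), -1)), Mul(Rational(-1, 21), T)) (Function('I')(T, g) = Add(-2, Add(-106, Mul(-1, Add(Mul(T, Pow(21, -1)), Mul(-5, Pow(Add(6, T), -1)))))) = Add(-2, Add(-106, Mul(-1, Add(Mul(T, Rational(1, 21)), Mul(-5, Pow(Add(6, T), -1)))))) = Add(-2, Add(-106, Mul(-1, Add(Mul(Rational(1, 21), T), Mul(-5, Pow(Add(6, T), -1)))))) = Add(-2, Add(-106, Mul(-1, Add(Mul(-5, Pow(Add(6, T), -1)), Mul(Rational(1, 21), T))))) = Add(-2, Add(-106, Add(Mul(5, Pow(Add(6, T), -1)), Mul(Rational(-1, 21), T)))) = Add(-2, Add(-106, Mul(5, Pow(Add(6, T), -1)), Mul(Rational(-1, 21), T))) = Add(-108, Mul(5, Pow(Add(6, T), -1)), Mul(Rational(-1, 21), T)))
Add(Mul(Pow(Add(a, 6), Rational(1, 2)), 414), Function('I')(104, -89)) = Add(Mul(Pow(Add(-3, 6), Rational(1, 2)), 414), Mul(Rational(1, 21), Pow(Add(6, 104), -1), Add(105, Mul(-1, Add(6, 104), Add(2268, 104))))) = Add(Mul(Pow(3, Rational(1, 2)), 414), Mul(Rational(1, 21), Pow(110, -1), Add(105, Mul(-1, 110, 2372)))) = Add(Mul(414, Pow(3, Rational(1, 2))), Mul(Rational(1, 21), Rational(1, 110), Add(105, -260920))) = Add(Mul(414, Pow(3, Rational(1, 2))), Mul(Rational(1, 21), Rational(1, 110), -260815)) = Add(Mul(414, Pow(3, Rational(1, 2))), Rational(-52163, 462)) = Add(Rational(-52163, 462), Mul(414, Pow(3, Rational(1, 2))))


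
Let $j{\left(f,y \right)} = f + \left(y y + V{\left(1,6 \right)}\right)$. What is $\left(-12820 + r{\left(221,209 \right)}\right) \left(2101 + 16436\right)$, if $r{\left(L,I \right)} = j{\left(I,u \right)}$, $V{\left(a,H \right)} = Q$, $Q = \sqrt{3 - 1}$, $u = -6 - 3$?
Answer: $-232268610 + 18537 \sqrt{2} \approx -2.3224 \cdot 10^{8}$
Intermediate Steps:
$u = -9$ ($u = -6 - 3 = -9$)
$Q = \sqrt{2} \approx 1.4142$
$V{\left(a,H \right)} = \sqrt{2}$
$j{\left(f,y \right)} = f + \sqrt{2} + y^{2}$ ($j{\left(f,y \right)} = f + \left(y y + \sqrt{2}\right) = f + \left(y^{2} + \sqrt{2}\right) = f + \left(\sqrt{2} + y^{2}\right) = f + \sqrt{2} + y^{2}$)
$r{\left(L,I \right)} = 81 + I + \sqrt{2}$ ($r{\left(L,I \right)} = I + \sqrt{2} + \left(-9\right)^{2} = I + \sqrt{2} + 81 = 81 + I + \sqrt{2}$)
$\left(-12820 + r{\left(221,209 \right)}\right) \left(2101 + 16436\right) = \left(-12820 + \left(81 + 209 + \sqrt{2}\right)\right) \left(2101 + 16436\right) = \left(-12820 + \left(290 + \sqrt{2}\right)\right) 18537 = \left(-12530 + \sqrt{2}\right) 18537 = -232268610 + 18537 \sqrt{2}$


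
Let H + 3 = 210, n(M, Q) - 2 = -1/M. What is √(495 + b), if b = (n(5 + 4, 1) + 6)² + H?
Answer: √61903/9 ≈ 27.645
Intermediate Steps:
n(M, Q) = 2 - 1/M
H = 207 (H = -3 + 210 = 207)
b = 21808/81 (b = ((2 - 1/(5 + 4)) + 6)² + 207 = ((2 - 1/9) + 6)² + 207 = ((2 - 1*⅑) + 6)² + 207 = ((2 - ⅑) + 6)² + 207 = (17/9 + 6)² + 207 = (71/9)² + 207 = 5041/81 + 207 = 21808/81 ≈ 269.23)
√(495 + b) = √(495 + 21808/81) = √(61903/81) = √61903/9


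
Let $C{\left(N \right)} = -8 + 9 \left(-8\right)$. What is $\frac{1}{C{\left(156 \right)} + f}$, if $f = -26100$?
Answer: $- \frac{1}{26180} \approx -3.8197 \cdot 10^{-5}$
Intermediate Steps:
$C{\left(N \right)} = -80$ ($C{\left(N \right)} = -8 - 72 = -80$)
$\frac{1}{C{\left(156 \right)} + f} = \frac{1}{-80 - 26100} = \frac{1}{-26180} = - \frac{1}{26180}$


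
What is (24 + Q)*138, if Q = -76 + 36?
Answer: -2208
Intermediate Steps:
Q = -40
(24 + Q)*138 = (24 - 40)*138 = -16*138 = -2208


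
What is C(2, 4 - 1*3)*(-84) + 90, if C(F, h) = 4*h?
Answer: -246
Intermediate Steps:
C(2, 4 - 1*3)*(-84) + 90 = (4*(4 - 1*3))*(-84) + 90 = (4*(4 - 3))*(-84) + 90 = (4*1)*(-84) + 90 = 4*(-84) + 90 = -336 + 90 = -246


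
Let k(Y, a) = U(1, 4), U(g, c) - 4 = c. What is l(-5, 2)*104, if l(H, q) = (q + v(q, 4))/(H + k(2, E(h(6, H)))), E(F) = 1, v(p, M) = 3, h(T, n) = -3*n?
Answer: 520/3 ≈ 173.33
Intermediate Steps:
U(g, c) = 4 + c
k(Y, a) = 8 (k(Y, a) = 4 + 4 = 8)
l(H, q) = (3 + q)/(8 + H) (l(H, q) = (q + 3)/(H + 8) = (3 + q)/(8 + H))
l(-5, 2)*104 = ((3 + 2)/(8 - 5))*104 = (5/3)*104 = 520/3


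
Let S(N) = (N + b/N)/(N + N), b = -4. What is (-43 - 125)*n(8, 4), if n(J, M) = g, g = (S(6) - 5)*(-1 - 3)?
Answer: -9184/3 ≈ -3061.3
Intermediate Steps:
S(N) = (N - 4/N)/(2*N) (S(N) = (N - 4/N)/(N + N) = (N - 4/N)/((2*N)) = (N - 4/N)*(1/(2*N)) = (N - 4/N)/(2*N))
g = 164/9 (g = ((1/2 - 2/6**2) - 5)*(-1 - 3) = ((1/2 - 2*1/36) - 5)*(-4) = ((1/2 - 1/18) - 5)*(-4) = (4/9 - 5)*(-4) = -41/9*(-4) = 164/9 ≈ 18.222)
n(J, M) = 164/9
(-43 - 125)*n(8, 4) = (-43 - 125)*(164/9) = -168*164/9 = -9184/3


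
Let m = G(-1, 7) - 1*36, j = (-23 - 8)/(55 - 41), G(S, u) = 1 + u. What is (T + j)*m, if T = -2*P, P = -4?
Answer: -162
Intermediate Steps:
j = -31/14 ≈ -2.2143
m = -28 (m = (1 + 7) - 1*36 = 8 - 36 = -28)
T = 8 (T = -2*(-4) = 8)
(T + j)*m = (8 - 31/14)*(-28) = (81/14)*(-28) = -162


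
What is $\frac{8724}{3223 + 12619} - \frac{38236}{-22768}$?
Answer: $\frac{100545343}{45086332} \approx 2.2301$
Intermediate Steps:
$\frac{8724}{3223 + 12619} - \frac{38236}{-22768} = \frac{8724}{15842} - - \frac{9559}{5692} = 8724 \cdot \frac{1}{15842} + \frac{9559}{5692} = \frac{4362}{7921} + \frac{9559}{5692} = \frac{100545343}{45086332}$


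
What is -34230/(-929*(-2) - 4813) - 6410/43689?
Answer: 98435528/8606733 ≈ 11.437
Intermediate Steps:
-34230/(-929*(-2) - 4813) - 6410/43689 = -34230/(1858 - 4813) - 6410*1/43689 = -34230/(-2955) - 6410/43689 = -34230*(-1/2955) - 6410/43689 = 2282/197 - 6410/43689 = 98435528/8606733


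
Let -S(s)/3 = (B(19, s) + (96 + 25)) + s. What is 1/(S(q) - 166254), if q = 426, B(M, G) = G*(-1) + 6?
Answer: -1/166635 ≈ -6.0011e-6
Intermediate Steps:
B(M, G) = 6 - G (B(M, G) = -G + 6 = 6 - G)
S(s) = -381 (S(s) = -3*(((6 - s) + (96 + 25)) + s) = -3*(((6 - s) + 121) + s) = -3*((127 - s) + s) = -3*127 = -381)
1/(S(q) - 166254) = 1/(-381 - 166254) = 1/(-166635) = -1/166635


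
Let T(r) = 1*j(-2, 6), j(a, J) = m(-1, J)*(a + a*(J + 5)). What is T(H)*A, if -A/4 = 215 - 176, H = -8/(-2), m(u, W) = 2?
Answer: 7488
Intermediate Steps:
H = 4 (H = -8*(-½) = 4)
A = -156 (A = -4*(215 - 176) = -4*39 = -156)
j(a, J) = 2*a + 2*a*(5 + J) (j(a, J) = 2*(a + a*(J + 5)) = 2*(a + a*(5 + J)) = 2*a + 2*a*(5 + J))
T(r) = -48 (T(r) = 1*(2*(-2)*(6 + 6)) = 1*(2*(-2)*12) = 1*(-48) = -48)
T(H)*A = -48*(-156) = 7488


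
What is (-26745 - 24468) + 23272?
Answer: -27941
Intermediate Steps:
(-26745 - 24468) + 23272 = -51213 + 23272 = -27941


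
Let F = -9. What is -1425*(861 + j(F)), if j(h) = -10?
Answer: -1212675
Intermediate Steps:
-1425*(861 + j(F)) = -1425*(861 - 10) = -1425*851 = -1212675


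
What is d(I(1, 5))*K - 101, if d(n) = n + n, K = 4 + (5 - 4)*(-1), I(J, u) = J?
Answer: -95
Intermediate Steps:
K = 3 (K = 4 + 1*(-1) = 4 - 1 = 3)
d(n) = 2*n
d(I(1, 5))*K - 101 = (2*1)*3 - 101 = 2*3 - 101 = 6 - 101 = -95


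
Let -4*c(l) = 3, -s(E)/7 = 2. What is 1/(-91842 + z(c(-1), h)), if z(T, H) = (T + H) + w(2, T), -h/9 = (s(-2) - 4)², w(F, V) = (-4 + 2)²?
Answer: -4/379019 ≈ -1.0554e-5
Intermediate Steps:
w(F, V) = 4 (w(F, V) = (-2)² = 4)
s(E) = -14 (s(E) = -7*2 = -14)
c(l) = -¾ (c(l) = -¼*3 = -¾)
h = -2916 (h = -9*(-14 - 4)² = -9*(-18)² = -9*324 = -2916)
z(T, H) = 4 + H + T (z(T, H) = (T + H) + 4 = (H + T) + 4 = 4 + H + T)
1/(-91842 + z(c(-1), h)) = 1/(-91842 + (4 - 2916 - ¾)) = 1/(-91842 - 11651/4) = 1/(-379019/4) = -4/379019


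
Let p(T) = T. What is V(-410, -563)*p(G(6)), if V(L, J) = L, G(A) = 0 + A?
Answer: -2460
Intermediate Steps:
G(A) = A
V(-410, -563)*p(G(6)) = -410*6 = -2460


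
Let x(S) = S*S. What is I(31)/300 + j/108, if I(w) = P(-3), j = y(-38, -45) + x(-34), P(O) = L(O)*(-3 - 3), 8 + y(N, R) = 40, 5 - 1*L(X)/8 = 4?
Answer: 271/25 ≈ 10.840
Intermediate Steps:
L(X) = 8 (L(X) = 40 - 8*4 = 40 - 32 = 8)
y(N, R) = 32 (y(N, R) = -8 + 40 = 32)
x(S) = S**2
P(O) = -48 (P(O) = 8*(-3 - 3) = 8*(-6) = -48)
j = 1188 (j = 32 + (-34)**2 = 32 + 1156 = 1188)
I(w) = -48
I(31)/300 + j/108 = -48/300 + 1188/108 = -48*1/300 + 1188*(1/108) = -4/25 + 11 = 271/25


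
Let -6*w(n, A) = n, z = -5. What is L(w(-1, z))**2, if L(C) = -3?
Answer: 9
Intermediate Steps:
w(n, A) = -n/6
L(w(-1, z))**2 = (-3)**2 = 9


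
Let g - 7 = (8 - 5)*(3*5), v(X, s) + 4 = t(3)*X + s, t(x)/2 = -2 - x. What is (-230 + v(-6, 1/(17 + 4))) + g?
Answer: -2561/21 ≈ -121.95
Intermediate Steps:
t(x) = -4 - 2*x (t(x) = 2*(-2 - x) = -4 - 2*x)
v(X, s) = -4 + s - 10*X (v(X, s) = -4 + ((-4 - 2*3)*X + s) = -4 + ((-4 - 6)*X + s) = -4 + (-10*X + s) = -4 + (s - 10*X) = -4 + s - 10*X)
g = 52 (g = 7 + (8 - 5)*(3*5) = 7 + 3*15 = 7 + 45 = 52)
(-230 + v(-6, 1/(17 + 4))) + g = (-230 + (-4 + 1/(17 + 4) - 10*(-6))) + 52 = (-230 + (-4 + 1/21 + 60)) + 52 = (-230 + 1177/21) + 52 = -3653/21 + 52 = -2561/21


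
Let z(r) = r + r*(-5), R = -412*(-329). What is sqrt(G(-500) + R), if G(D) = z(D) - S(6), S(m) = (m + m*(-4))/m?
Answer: sqrt(137551) ≈ 370.88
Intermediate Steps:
S(m) = -3 (S(m) = (m - 4*m)/m = (-3*m)/m = -3)
R = 135548
z(r) = -4*r (z(r) = r - 5*r = -4*r)
G(D) = 3 - 4*D (G(D) = -4*D - 1*(-3) = -4*D + 3 = 3 - 4*D)
sqrt(G(-500) + R) = sqrt((3 - 4*(-500)) + 135548) = sqrt((3 + 2000) + 135548) = sqrt(2003 + 135548) = sqrt(137551)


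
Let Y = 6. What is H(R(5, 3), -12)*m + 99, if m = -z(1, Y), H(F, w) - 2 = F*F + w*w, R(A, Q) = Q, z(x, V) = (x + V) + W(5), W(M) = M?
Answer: -1761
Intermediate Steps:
z(x, V) = 5 + V + x (z(x, V) = (x + V) + 5 = (V + x) + 5 = 5 + V + x)
H(F, w) = 2 + F² + w² (H(F, w) = 2 + (F*F + w*w) = 2 + (F² + w²) = 2 + F² + w²)
m = -12 (m = -(5 + 6 + 1) = -1*12 = -12)
H(R(5, 3), -12)*m + 99 = (2 + 3² + (-12)²)*(-12) + 99 = (2 + 9 + 144)*(-12) + 99 = 155*(-12) + 99 = -1860 + 99 = -1761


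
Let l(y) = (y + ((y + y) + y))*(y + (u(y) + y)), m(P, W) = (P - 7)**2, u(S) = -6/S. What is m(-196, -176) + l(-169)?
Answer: 269673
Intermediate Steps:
m(P, W) = (-7 + P)**2
l(y) = 4*y*(-6/y + 2*y) (l(y) = (y + ((y + y) + y))*(y + (-6/y + y)) = (y + (2*y + y))*(y + (y - 6/y)) = (y + 3*y)*(-6/y + 2*y) = (4*y)*(-6/y + 2*y) = 4*y*(-6/y + 2*y))
m(-196, -176) + l(-169) = (-7 - 196)**2 + (-24 + 8*(-169)**2) = (-203)**2 + (-24 + 8*28561) = 41209 + (-24 + 228488) = 41209 + 228464 = 269673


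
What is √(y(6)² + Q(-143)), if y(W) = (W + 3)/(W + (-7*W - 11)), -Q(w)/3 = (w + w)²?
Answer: I*√542062011/47 ≈ 495.37*I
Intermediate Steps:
Q(w) = -12*w² (Q(w) = -3*(w + w)² = -3*4*w² = -12*w²)
y(W) = (3 + W)/(-11 - 6*W) (y(W) = (3 + W)/(W + (-11 - 7*W)) = (3 + W)/(-11 - 6*W))
√(y(6)² + Q(-143)) = √(((-3 - 1*6)/(11 + 6*6))² - 12*(-143)²) = √(((-3 - 6)/(11 + 36))² - 12*20449) = √((-9/47)² - 245388) = √(81/2209 - 245388) = √(-542062011/2209) = I*√542062011/47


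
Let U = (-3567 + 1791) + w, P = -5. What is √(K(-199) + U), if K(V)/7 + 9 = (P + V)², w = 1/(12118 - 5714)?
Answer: √2967909933893/3202 ≈ 538.03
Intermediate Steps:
w = 1/6404 ≈ 0.00015615
K(V) = -63 + 7*(-5 + V)²
U = -11373503/6404 (U = (-3567 + 1791) + 1/6404 = -1776 + 1/6404 = -11373503/6404 ≈ -1776.0)
√(K(-199) + U) = √((-63 + 7*(-5 - 199)²) - 11373503/6404) = √((-63 + 7*(-204)²) - 11373503/6404) = √((-63 + 7*41616) - 11373503/6404) = √((-63 + 291312) - 11373503/6404) = √(291249 - 11373503/6404) = √(1853785093/6404) = √2967909933893/3202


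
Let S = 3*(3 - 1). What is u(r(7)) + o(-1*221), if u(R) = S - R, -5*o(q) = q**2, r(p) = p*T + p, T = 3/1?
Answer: -48951/5 ≈ -9790.2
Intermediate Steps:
T = 3 (T = 3*1 = 3)
r(p) = 4*p (r(p) = p*3 + p = 3*p + p = 4*p)
S = 6 (S = 3*2 = 6)
o(q) = -q**2/5
u(R) = 6 - R
u(r(7)) + o(-1*221) = (6 - 4*7) - (-1*221)**2/5 = (6 - 1*28) - 1/5*(-221)**2 = (6 - 28) - 1/5*48841 = -22 - 48841/5 = -48951/5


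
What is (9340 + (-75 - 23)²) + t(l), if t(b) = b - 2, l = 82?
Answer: 19024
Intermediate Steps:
t(b) = -2 + b
(9340 + (-75 - 23)²) + t(l) = (9340 + (-75 - 23)²) + (-2 + 82) = (9340 + (-98)²) + 80 = (9340 + 9604) + 80 = 18944 + 80 = 19024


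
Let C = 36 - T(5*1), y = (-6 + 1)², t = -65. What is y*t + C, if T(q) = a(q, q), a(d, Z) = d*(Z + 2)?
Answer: -1624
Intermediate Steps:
a(d, Z) = d*(2 + Z)
y = 25 (y = (-5)² = 25)
T(q) = q*(2 + q)
C = 1 (C = 36 - 5*1*(2 + 5*1) = 36 - 5*(2 + 5) = 36 - 5*7 = 36 - 1*35 = 36 - 35 = 1)
y*t + C = 25*(-65) + 1 = -1625 + 1 = -1624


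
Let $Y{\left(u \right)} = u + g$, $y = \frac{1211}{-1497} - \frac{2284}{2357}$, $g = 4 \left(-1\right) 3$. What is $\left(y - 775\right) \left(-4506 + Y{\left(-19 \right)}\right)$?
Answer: $\frac{12435036595150}{3528429} \approx 3.5242 \cdot 10^{6}$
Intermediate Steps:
$g = -12$ ($g = \left(-4\right) 3 = -12$)
$y = - \frac{6273475}{3528429}$ ($y = 1211 \left(- \frac{1}{1497}\right) - \frac{2284}{2357} = - \frac{1211}{1497} - \frac{2284}{2357} = - \frac{6273475}{3528429} \approx -1.778$)
$Y{\left(u \right)} = -12 + u$ ($Y{\left(u \right)} = u - 12 = -12 + u$)
$\left(y - 775\right) \left(-4506 + Y{\left(-19 \right)}\right) = \left(- \frac{6273475}{3528429} - 775\right) \left(-4506 - 31\right) = - \frac{2740805950 \left(-4506 - 31\right)}{3528429} = \left(- \frac{2740805950}{3528429}\right) \left(-4537\right) = \frac{12435036595150}{3528429}$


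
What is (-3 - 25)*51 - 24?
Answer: -1452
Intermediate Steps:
(-3 - 25)*51 - 24 = -28*51 - 24 = -1428 - 24 = -1452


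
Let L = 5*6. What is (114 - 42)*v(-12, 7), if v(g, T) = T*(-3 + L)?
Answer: 13608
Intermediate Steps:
L = 30
v(g, T) = 27*T (v(g, T) = T*(-3 + 30) = T*27 = 27*T)
(114 - 42)*v(-12, 7) = (114 - 42)*(27*7) = 72*189 = 13608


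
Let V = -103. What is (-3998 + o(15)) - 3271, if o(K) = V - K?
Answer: -7387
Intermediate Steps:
o(K) = -103 - K
(-3998 + o(15)) - 3271 = (-3998 + (-103 - 1*15)) - 3271 = (-3998 + (-103 - 15)) - 3271 = (-3998 - 118) - 3271 = -4116 - 3271 = -7387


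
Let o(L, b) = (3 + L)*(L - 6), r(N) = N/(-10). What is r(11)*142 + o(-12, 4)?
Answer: 29/5 ≈ 5.8000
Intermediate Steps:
r(N) = -N/10 (r(N) = N*(-⅒) = -N/10)
o(L, b) = (-6 + L)*(3 + L) (o(L, b) = (3 + L)*(-6 + L) = (-6 + L)*(3 + L))
r(11)*142 + o(-12, 4) = -⅒*11*142 + (-18 + (-12)² - 3*(-12)) = -11/10*142 + (-18 + 144 + 36) = -781/5 + 162 = 29/5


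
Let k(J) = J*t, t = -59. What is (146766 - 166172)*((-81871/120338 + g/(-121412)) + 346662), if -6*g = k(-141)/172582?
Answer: -8481473655429546326437331/1260752692897496 ≈ -6.7273e+9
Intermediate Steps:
k(J) = -59*J (k(J) = J*(-59) = -59*J)
g = -2773/345164 (g = -(-59*(-141))/(6*172582) = -2773/(2*172582) = -1/6*8319/172582 = -2773/345164 ≈ -0.0080339)
(146766 - 166172)*((-81871/120338 + g/(-121412)) + 346662) = (146766 - 166172)*((-81871/120338 - 2773/345164/(-121412)) + 346662) = -19406*((-81871*1/120338 - 2773/345164*(-1/121412)) + 346662) = -19406*((-81871/120338 + 2773/41907051568) + 346662) = -19406*(-1715485942613227/2521505385794992 + 346662) = -19406*874108384564520903477/2521505385794992 = -8481473655429546326437331/1260752692897496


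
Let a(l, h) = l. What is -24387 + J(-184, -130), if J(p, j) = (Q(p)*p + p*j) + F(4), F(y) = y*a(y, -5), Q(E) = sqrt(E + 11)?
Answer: -451 - 184*I*sqrt(173) ≈ -451.0 - 2420.1*I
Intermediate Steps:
Q(E) = sqrt(11 + E)
F(y) = y**2 (F(y) = y*y = y**2)
J(p, j) = 16 + j*p + p*sqrt(11 + p) (J(p, j) = (sqrt(11 + p)*p + p*j) + 4**2 = (p*sqrt(11 + p) + j*p) + 16 = (j*p + p*sqrt(11 + p)) + 16 = 16 + j*p + p*sqrt(11 + p))
-24387 + J(-184, -130) = -24387 + (16 - 130*(-184) - 184*sqrt(11 - 184)) = -24387 + (16 + 23920 - 184*I*sqrt(173)) = -24387 + (23936 - 184*I*sqrt(173)) = -451 - 184*I*sqrt(173)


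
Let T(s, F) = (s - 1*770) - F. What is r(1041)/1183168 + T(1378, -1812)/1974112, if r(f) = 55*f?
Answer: 517370755/10427259584 ≈ 0.049617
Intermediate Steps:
T(s, F) = -770 + s - F (T(s, F) = (s - 770) - F = (-770 + s) - F = -770 + s - F)
r(1041)/1183168 + T(1378, -1812)/1974112 = (55*1041)/1183168 + (-770 + 1378 - 1*(-1812))/1974112 = 57255*(1/1183168) + (-770 + 1378 + 1812)*(1/1974112) = 57255/1183168 + 2420*(1/1974112) = 57255/1183168 + 605/493528 = 517370755/10427259584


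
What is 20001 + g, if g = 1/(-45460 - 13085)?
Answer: 1170958544/58545 ≈ 20001.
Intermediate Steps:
g = -1/58545 (g = 1/(-58545) = -1/58545 ≈ -1.7081e-5)
20001 + g = 20001 - 1/58545 = 1170958544/58545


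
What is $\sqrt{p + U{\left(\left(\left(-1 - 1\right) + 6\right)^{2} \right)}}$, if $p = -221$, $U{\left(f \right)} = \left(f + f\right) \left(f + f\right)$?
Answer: $\sqrt{803} \approx 28.337$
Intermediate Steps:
$U{\left(f \right)} = 4 f^{2}$ ($U{\left(f \right)} = 2 f 2 f = 4 f^{2}$)
$\sqrt{p + U{\left(\left(\left(-1 - 1\right) + 6\right)^{2} \right)}} = \sqrt{-221 + 4 \left(\left(\left(-1 - 1\right) + 6\right)^{2}\right)^{2}} = \sqrt{-221 + 4 \left(\left(-2 + 6\right)^{2}\right)^{2}} = \sqrt{-221 + 4 \left(4^{2}\right)^{2}} = \sqrt{-221 + 4 \cdot 16^{2}} = \sqrt{-221 + 4 \cdot 256} = \sqrt{-221 + 1024} = \sqrt{803}$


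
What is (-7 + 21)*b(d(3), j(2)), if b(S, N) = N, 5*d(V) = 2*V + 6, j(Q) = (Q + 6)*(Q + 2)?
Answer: 448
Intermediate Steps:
j(Q) = (2 + Q)*(6 + Q) (j(Q) = (6 + Q)*(2 + Q) = (2 + Q)*(6 + Q))
d(V) = 6/5 + 2*V/5 (d(V) = (2*V + 6)/5 = (6 + 2*V)/5 = 6/5 + 2*V/5)
(-7 + 21)*b(d(3), j(2)) = (-7 + 21)*(12 + 2² + 8*2) = 14*(12 + 4 + 16) = 14*32 = 448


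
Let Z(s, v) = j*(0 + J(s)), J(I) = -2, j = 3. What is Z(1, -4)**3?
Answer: -216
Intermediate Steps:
Z(s, v) = -6 (Z(s, v) = 3*(0 - 2) = 3*(-2) = -6)
Z(1, -4)**3 = (-6)**3 = -216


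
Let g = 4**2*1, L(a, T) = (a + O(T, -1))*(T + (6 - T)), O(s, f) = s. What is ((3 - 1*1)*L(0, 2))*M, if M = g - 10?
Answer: 144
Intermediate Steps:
L(a, T) = 6*T + 6*a (L(a, T) = (a + T)*(T + (6 - T)) = (T + a)*6 = 6*T + 6*a)
g = 16 (g = 16*1 = 16)
M = 6 (M = 16 - 10 = 6)
((3 - 1*1)*L(0, 2))*M = ((3 - 1*1)*(6*2 + 6*0))*6 = ((3 - 1)*(12 + 0))*6 = (2*12)*6 = 24*6 = 144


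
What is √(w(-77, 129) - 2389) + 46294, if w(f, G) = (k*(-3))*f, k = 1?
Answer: 46294 + I*√2158 ≈ 46294.0 + 46.454*I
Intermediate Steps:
w(f, G) = -3*f (w(f, G) = (1*(-3))*f = -3*f)
√(w(-77, 129) - 2389) + 46294 = √(-3*(-77) - 2389) + 46294 = √(231 - 2389) + 46294 = √(-2158) + 46294 = I*√2158 + 46294 = 46294 + I*√2158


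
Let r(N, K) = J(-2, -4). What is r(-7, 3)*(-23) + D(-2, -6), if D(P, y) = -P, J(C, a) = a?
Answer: 94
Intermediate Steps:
r(N, K) = -4
r(-7, 3)*(-23) + D(-2, -6) = -4*(-23) - 1*(-2) = 92 + 2 = 94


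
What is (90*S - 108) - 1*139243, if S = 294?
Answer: -112891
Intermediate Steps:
(90*S - 108) - 1*139243 = (90*294 - 108) - 1*139243 = (26460 - 108) - 139243 = 26352 - 139243 = -112891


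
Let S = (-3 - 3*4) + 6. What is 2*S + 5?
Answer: -13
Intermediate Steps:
S = -9 (S = (-3 - 12) + 6 = -15 + 6 = -9)
2*S + 5 = 2*(-9) + 5 = -18 + 5 = -13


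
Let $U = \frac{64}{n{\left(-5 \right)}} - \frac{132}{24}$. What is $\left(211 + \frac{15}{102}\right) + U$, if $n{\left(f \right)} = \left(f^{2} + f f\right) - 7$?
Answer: $\frac{151416}{731} \approx 207.14$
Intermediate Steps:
$n{\left(f \right)} = -7 + 2 f^{2}$ ($n{\left(f \right)} = \left(f^{2} + f^{2}\right) - 7 = 2 f^{2} - 7 = -7 + 2 f^{2}$)
$U = - \frac{345}{86}$ ($U = \frac{64}{-7 + 2 \left(-5\right)^{2}} - \frac{132}{24} = \frac{64}{-7 + 2 \cdot 25} - \frac{11}{2} = \frac{64}{-7 + 50} - \frac{11}{2} = \frac{64}{43} - \frac{11}{2} = - \frac{345}{86} \approx -4.0116$)
$\left(211 + \frac{15}{102}\right) + U = \left(211 + \frac{15}{102}\right) - \frac{345}{86} = \left(211 + 15 \cdot \frac{1}{102}\right) - \frac{345}{86} = \left(211 + \frac{5}{34}\right) - \frac{345}{86} = \frac{7179}{34} - \frac{345}{86} = \frac{151416}{731}$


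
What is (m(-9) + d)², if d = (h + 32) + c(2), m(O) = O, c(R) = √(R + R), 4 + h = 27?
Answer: 2304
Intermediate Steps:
h = 23 (h = -4 + 27 = 23)
c(R) = √2*√R (c(R) = √(2*R) = √2*√R)
d = 57 (d = (23 + 32) + √2*√2 = 55 + 2 = 57)
(m(-9) + d)² = (-9 + 57)² = 48² = 2304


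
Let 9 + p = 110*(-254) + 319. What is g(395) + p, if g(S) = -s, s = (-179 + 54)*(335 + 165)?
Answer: 34870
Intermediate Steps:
p = -27630 (p = -9 + (110*(-254) + 319) = -9 + (-27940 + 319) = -9 - 27621 = -27630)
s = -62500 (s = -125*500 = -62500)
g(S) = 62500 (g(S) = -1*(-62500) = 62500)
g(395) + p = 62500 - 27630 = 34870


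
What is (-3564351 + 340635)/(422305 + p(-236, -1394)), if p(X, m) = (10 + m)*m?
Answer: -1074572/783867 ≈ -1.3709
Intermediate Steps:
p(X, m) = m*(10 + m)
(-3564351 + 340635)/(422305 + p(-236, -1394)) = (-3564351 + 340635)/(422305 - 1394*(10 - 1394)) = -3223716/(422305 - 1394*(-1384)) = -3223716/(422305 + 1929296) = -3223716/2351601 = -3223716*1/2351601 = -1074572/783867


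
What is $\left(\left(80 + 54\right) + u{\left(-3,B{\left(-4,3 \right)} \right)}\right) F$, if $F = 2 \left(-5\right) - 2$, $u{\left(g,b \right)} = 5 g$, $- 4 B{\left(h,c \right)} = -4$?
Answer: $-1428$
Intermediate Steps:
$B{\left(h,c \right)} = 1$ ($B{\left(h,c \right)} = \left(- \frac{1}{4}\right) \left(-4\right) = 1$)
$F = -12$ ($F = -10 - 2 = -12$)
$\left(\left(80 + 54\right) + u{\left(-3,B{\left(-4,3 \right)} \right)}\right) F = \left(\left(80 + 54\right) + 5 \left(-3\right)\right) \left(-12\right) = \left(134 - 15\right) \left(-12\right) = 119 \left(-12\right) = -1428$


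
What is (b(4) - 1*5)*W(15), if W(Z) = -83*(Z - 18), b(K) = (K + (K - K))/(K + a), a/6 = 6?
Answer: -12201/10 ≈ -1220.1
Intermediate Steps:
a = 36 (a = 6*6 = 36)
b(K) = K/(36 + K) (b(K) = (K + (K - K))/(K + 36) = (K + 0)/(36 + K) = K/(36 + K))
W(Z) = 1494 - 83*Z (W(Z) = -83*(-18 + Z) = 1494 - 83*Z)
(b(4) - 1*5)*W(15) = (4/(36 + 4) - 1*5)*(1494 - 83*15) = (4/40 - 5)*(1494 - 1245) = (4*(1/40) - 5)*249 = (⅒ - 5)*249 = -49/10*249 = -12201/10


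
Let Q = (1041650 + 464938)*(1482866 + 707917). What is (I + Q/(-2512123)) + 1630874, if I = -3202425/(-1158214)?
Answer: 922350266328301247/2909576028322 ≈ 3.1701e+5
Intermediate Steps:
Q = 3300607378404 (Q = 1506588*2190783 = 3300607378404)
I = 3202425/1158214 (I = -3202425*(-1/1158214) = 3202425/1158214 ≈ 2.7650)
(I + Q/(-2512123)) + 1630874 = (3202425/1158214 + 3300607378404/(-2512123)) + 1630874 = (3202425/1158214 + 3300607378404*(-1/2512123)) + 1630874 = (3202425/1158214 - 3300607378404/2512123) + 1630874 = -3822801629285312181/2909576028322 + 1630874 = 922350266328301247/2909576028322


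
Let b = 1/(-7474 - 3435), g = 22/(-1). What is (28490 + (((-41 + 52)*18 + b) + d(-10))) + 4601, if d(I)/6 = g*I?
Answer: 377549580/10909 ≈ 34609.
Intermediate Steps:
g = -22 (g = 22*(-1) = -22)
d(I) = -132*I (d(I) = 6*(-22*I) = -132*I)
b = -1/10909 (b = 1/(-10909) = -1/10909 ≈ -9.1667e-5)
(28490 + (((-41 + 52)*18 + b) + d(-10))) + 4601 = (28490 + (((-41 + 52)*18 - 1/10909) - 132*(-10))) + 4601 = (28490 + ((11*18 - 1/10909) + 1320)) + 4601 = (28490 + ((198 - 1/10909) + 1320)) + 4601 = (28490 + (2159981/10909 + 1320)) + 4601 = (28490 + 16559861/10909) + 4601 = 327357271/10909 + 4601 = 377549580/10909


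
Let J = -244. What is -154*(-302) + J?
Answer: 46264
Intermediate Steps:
-154*(-302) + J = -154*(-302) - 244 = 46508 - 244 = 46264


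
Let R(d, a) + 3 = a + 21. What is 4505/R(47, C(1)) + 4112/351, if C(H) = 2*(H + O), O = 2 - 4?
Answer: 1647047/5616 ≈ 293.28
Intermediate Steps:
O = -2
C(H) = -4 + 2*H (C(H) = 2*(H - 2) = 2*(-2 + H) = -4 + 2*H)
R(d, a) = 18 + a (R(d, a) = -3 + (a + 21) = -3 + (21 + a) = 18 + a)
4505/R(47, C(1)) + 4112/351 = 4505/(18 + (-4 + 2*1)) + 4112/351 = 4505/(18 + (-4 + 2)) + 4112*(1/351) = 4505/(18 - 2) + 4112/351 = 4505/16 + 4112/351 = 1647047/5616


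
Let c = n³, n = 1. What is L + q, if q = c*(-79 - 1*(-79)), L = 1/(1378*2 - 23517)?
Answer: -1/20761 ≈ -4.8167e-5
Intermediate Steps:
L = -1/20761 (L = 1/(2756 - 23517) = 1/(-20761) = -1/20761 ≈ -4.8167e-5)
c = 1 (c = 1³ = 1)
q = 0 (q = 1*(-79 - 1*(-79)) = 1*(-79 + 79) = 1*0 = 0)
L + q = -1/20761 + 0 = -1/20761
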